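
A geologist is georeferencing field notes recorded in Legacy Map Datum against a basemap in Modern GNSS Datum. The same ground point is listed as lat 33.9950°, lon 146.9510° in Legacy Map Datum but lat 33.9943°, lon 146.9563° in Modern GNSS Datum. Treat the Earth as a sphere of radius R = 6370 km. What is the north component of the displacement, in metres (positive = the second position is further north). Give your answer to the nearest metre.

ΔN = -78 m

Δφ = 33.9943° − 33.9950° = -0.0007°; Δλ = 146.9563° − 146.9510° = +0.0053°.
1° along a meridian = πR/180 = 111177 m.
ΔN = Δφ × 111177 = -77.8 m; ΔE = Δλ × 111177 × cos(33.9950°) = +0.0053 × 111177 × 0.829086 = 488.5 m.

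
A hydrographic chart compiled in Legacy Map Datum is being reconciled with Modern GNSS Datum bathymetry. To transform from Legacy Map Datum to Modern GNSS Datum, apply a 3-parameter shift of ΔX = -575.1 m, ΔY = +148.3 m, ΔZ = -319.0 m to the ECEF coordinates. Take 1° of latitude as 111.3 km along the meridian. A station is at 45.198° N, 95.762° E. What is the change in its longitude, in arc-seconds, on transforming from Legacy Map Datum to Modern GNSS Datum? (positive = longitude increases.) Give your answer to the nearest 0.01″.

sin φ = 0.709546, cos φ = 0.704659, sin λ = 0.994948, cos λ = -0.100396.
East component: ΔE = −sin λ·ΔX + cos λ·ΔY = −(0.994948)(-575.1) + (-0.100396)(148.3) = 557.31 m.
1° of latitude spans 111300 m; at latitude φ, 1° of longitude spans that × cos φ = 78428.5 m, so Δλ = 557.31 / 78428.5 × 3600 = 25.581″.

Δλ = 25.58″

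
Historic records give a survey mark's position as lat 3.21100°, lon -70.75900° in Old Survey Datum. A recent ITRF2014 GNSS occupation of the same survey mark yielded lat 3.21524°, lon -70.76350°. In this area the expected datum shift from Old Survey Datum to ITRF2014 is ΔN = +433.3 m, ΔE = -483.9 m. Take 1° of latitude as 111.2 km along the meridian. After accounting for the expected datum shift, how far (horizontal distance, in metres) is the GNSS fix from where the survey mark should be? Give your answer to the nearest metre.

Observed coordinate differences: Δφ = +0.00424°, Δλ = -0.00450°.
Converting to metres (1° lat = 111200 m, cos φ = 0.998430): observed ΔN = 471.5 m, observed ΔE = -499.6 m.
Subtracting the expected shift leaves a residual of 471.5 − (433.3) = 38.2 m north and -499.6 − (-483.9) = -15.7 m east.
Residual distance = √(38.2² + (-15.7)²) = 41.3 m.

41 m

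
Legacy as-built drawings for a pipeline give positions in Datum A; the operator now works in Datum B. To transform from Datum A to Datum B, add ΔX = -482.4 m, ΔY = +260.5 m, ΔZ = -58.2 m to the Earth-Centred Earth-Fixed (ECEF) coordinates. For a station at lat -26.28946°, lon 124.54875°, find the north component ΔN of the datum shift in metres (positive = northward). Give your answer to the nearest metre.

At φ = -26.28946°, λ = 124.54875°: sin φ = -0.442906, cos φ = 0.896568, sin λ = 0.823644, cos λ = -0.567107.
ΔN = −sin φ cos λ·ΔX − sin φ sin λ·ΔY + cos φ·ΔZ = −(-0.442906)(-0.567107)(-482.4) − (-0.442906)(0.823644)(260.5) + (0.896568)(-58.2) = 164.02 m.

ΔN = 164 m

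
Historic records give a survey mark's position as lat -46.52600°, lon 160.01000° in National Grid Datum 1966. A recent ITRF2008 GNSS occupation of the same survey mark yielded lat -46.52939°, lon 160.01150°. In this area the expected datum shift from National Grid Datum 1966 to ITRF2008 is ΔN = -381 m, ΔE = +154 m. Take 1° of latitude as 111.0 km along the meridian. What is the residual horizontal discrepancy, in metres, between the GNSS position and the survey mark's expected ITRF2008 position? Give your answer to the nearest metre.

40 m

Observed coordinate differences: Δφ = -0.00339°, Δλ = +0.00150°.
Converting to metres (1° lat = 111000 m, cos φ = 0.688025): observed ΔN = -376.3 m, observed ΔE = 114.6 m.
Subtracting the expected shift leaves a residual of -376.3 − (-381) = 4.7 m north and 114.6 − (154) = -39.4 m east.
Residual distance = √(4.7² + (-39.4)²) = 39.7 m.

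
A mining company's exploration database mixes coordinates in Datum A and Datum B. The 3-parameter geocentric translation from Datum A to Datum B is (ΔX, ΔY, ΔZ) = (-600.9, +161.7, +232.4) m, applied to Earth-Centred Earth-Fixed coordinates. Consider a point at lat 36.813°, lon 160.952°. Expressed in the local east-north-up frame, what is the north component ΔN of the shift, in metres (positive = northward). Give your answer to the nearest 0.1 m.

ΔN = -185.9 m

At φ = 36.813°, λ = 160.952°: sin φ = 0.599205, cos φ = 0.800595, sin λ = 0.326360, cos λ = -0.945245.
ΔN = −sin φ cos λ·ΔX − sin φ sin λ·ΔY + cos φ·ΔZ = −(0.599205)(-0.945245)(-600.9) − (0.599205)(0.326360)(161.7) + (0.800595)(232.4) = -185.91 m.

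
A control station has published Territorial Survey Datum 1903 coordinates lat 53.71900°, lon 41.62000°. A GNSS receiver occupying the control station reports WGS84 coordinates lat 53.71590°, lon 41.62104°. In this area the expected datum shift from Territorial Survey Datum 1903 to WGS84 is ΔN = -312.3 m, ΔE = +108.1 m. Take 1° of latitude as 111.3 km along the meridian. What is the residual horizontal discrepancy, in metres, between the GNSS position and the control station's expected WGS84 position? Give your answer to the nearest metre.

Observed coordinate differences: Δφ = -0.00310°, Δλ = +0.00104°.
Converting to metres (1° lat = 111300 m, cos φ = 0.591746): observed ΔN = -345.0 m, observed ΔE = 68.5 m.
Subtracting the expected shift leaves a residual of -345.0 − (-312.3) = -32.7 m north and 68.5 − (108.1) = -39.6 m east.
Residual distance = √((-32.7)² + (-39.6)²) = 51.4 m.

51 m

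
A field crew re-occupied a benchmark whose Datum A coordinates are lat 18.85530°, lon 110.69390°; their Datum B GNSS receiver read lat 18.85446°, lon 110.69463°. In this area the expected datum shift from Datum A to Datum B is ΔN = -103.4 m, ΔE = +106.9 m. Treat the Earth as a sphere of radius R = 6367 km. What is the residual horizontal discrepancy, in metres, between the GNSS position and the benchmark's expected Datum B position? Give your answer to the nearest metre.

Observed coordinate differences: Δφ = -0.00084°, Δλ = +0.00073°.
Converting to metres (1° lat = 111125 m, cos φ = 0.946338): observed ΔN = -93.3 m, observed ΔE = 76.8 m.
Subtracting the expected shift leaves a residual of -93.3 − (-103.4) = 10.1 m north and 76.8 − (106.9) = -30.1 m east.
Residual distance = √(10.1² + (-30.1)²) = 31.8 m.

32 m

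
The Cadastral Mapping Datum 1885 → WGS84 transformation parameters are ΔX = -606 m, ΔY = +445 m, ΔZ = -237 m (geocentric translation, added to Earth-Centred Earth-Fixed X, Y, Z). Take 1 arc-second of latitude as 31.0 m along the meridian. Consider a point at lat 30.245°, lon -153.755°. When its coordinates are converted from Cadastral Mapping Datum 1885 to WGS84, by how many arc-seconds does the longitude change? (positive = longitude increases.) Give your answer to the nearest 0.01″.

Δλ = -24.91″

sin φ = 0.503699, cos φ = 0.863879, sin λ = -0.442210, cos λ = -0.896911.
East component: ΔE = −sin λ·ΔX + cos λ·ΔY = −(-0.442210)(-606) + (-0.896911)(445) = -667.11 m.
1° of latitude spans 3600 × 31.00 = 111600 m; at latitude φ, 1° of longitude spans that × cos φ = 96408.9 m, so Δλ = -667.11 / 96408.9 × 3600 = -24.910″.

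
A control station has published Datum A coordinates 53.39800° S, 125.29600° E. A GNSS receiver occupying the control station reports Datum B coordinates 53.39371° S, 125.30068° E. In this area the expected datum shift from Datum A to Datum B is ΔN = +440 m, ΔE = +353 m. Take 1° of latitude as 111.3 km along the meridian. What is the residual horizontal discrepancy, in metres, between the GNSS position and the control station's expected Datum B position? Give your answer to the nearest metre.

57 m

Observed coordinate differences: Δφ = +0.00429°, Δλ = +0.00468°.
Converting to metres (1° lat = 111300 m, cos φ = 0.596253): observed ΔN = 477.5 m, observed ΔE = 310.6 m.
Subtracting the expected shift leaves a residual of 477.5 − (440) = 37.5 m north and 310.6 − (353) = -42.4 m east.
Residual distance = √(37.5² + (-42.4)²) = 56.6 m.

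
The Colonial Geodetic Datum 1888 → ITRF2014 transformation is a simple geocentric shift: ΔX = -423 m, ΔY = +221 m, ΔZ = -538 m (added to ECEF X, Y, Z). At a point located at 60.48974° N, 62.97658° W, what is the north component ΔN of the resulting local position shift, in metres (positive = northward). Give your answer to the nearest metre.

ΔN = 74 m

At φ = 60.48974°, λ = -62.97658°: sin φ = 0.870268, cos φ = 0.492579, sin λ = -0.890821, cos λ = 0.454355.
ΔN = −sin φ cos λ·ΔX − sin φ sin λ·ΔY + cos φ·ΔZ = −(0.870268)(0.454355)(-423) − (0.870268)(-0.890821)(221) + (0.492579)(-538) = 73.58 m.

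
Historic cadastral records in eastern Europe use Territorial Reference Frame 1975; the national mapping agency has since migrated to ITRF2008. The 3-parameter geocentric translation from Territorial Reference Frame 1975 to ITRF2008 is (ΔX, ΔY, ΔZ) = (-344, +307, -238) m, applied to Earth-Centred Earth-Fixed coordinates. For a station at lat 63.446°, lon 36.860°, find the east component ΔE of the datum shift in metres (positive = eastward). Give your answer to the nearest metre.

ΔE = 452 m

At φ = 63.446°, λ = 36.860°: sin φ = 0.894513, cos φ = 0.447041, sin λ = 0.599862, cos λ = 0.800104.
ΔE = −sin λ·ΔX + cos λ·ΔY = −(0.599862)·(-344) + (0.800104)·(307) = 451.98 m.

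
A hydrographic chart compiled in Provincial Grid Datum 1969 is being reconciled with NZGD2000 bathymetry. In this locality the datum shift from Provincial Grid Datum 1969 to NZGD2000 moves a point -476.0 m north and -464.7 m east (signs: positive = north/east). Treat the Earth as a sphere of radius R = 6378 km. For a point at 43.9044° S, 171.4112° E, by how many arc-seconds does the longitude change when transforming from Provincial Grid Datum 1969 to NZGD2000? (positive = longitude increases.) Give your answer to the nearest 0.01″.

At latitude -43.9044°, cos φ = 0.720498.
One radian of longitude at latitude φ spans R cos φ, so Δλ = ΔE / (R cos φ) = -464.7 / (6378000 × 0.720498) = -1.0112e-04 rad = -20.858″.

Δλ = -20.86″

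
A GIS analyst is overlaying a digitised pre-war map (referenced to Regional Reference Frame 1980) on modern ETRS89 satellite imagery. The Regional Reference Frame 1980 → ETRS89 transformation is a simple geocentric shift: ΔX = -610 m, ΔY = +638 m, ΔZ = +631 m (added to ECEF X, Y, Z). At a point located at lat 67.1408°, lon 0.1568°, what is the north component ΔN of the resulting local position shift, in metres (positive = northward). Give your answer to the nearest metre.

At φ = 67.1408°, λ = 0.1568°: sin φ = 0.921462, cos φ = 0.388468, sin λ = 0.002737, cos λ = 0.999996.
ΔN = −sin φ cos λ·ΔX − sin φ sin λ·ΔY + cos φ·ΔZ = −(0.921462)(0.999996)(-610) − (0.921462)(0.002737)(638) + (0.388468)(631) = 805.60 m.

ΔN = 806 m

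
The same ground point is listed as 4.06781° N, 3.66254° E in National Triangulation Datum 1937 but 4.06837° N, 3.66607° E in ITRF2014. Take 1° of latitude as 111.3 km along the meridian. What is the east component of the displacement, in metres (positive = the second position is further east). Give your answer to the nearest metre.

Δφ = 4.06837° − 4.06781° = +0.00056°; Δλ = 3.66607° − 3.66254° = +0.00353°.
ΔN = Δφ × 111300 = 62.3 m; ΔE = Δλ × 111300 × cos(4.06781°) = +0.00353 × 111300 × 0.997481 = 391.9 m.

ΔE = 392 m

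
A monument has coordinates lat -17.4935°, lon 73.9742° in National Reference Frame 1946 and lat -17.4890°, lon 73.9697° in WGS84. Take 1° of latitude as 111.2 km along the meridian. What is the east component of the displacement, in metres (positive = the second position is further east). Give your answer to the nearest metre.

ΔE = -477 m

Δφ = -17.4890° − -17.4935° = +0.0045°; Δλ = 73.9697° − 73.9742° = -0.0045°.
ΔN = Δφ × 111200 = 500.4 m; ΔE = Δλ × 111200 × cos(-17.4935°) = -0.0045 × 111200 × 0.953751 = -477.3 m.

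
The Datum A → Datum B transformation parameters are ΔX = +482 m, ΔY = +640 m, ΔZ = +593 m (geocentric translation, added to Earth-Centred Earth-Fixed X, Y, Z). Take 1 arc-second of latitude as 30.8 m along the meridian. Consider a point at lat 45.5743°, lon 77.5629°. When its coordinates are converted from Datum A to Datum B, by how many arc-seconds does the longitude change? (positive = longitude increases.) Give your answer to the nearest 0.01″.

Δλ = -15.44″

sin φ = 0.714159, cos φ = 0.699984, sin λ = 0.976533, cos λ = 0.215368.
East component: ΔE = −sin λ·ΔX + cos λ·ΔY = −(0.976533)(482) + (0.215368)(640) = -332.85 m.
1° of latitude spans 3600 × 30.80 = 110880 m; at latitude φ, 1° of longitude spans that × cos φ = 77614.2 m, so Δλ = -332.85 / 77614.2 × 3600 = -15.439″.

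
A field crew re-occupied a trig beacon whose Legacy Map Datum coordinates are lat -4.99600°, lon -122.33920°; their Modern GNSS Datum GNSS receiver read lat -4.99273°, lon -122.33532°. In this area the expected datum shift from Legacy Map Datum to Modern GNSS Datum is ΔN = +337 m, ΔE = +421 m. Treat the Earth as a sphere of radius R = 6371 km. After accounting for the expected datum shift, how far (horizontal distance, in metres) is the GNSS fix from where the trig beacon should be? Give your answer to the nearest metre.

Observed coordinate differences: Δφ = +0.00327°, Δλ = +0.00388°.
Converting to metres (1° lat = 111195 m, cos φ = 0.996201): observed ΔN = 363.6 m, observed ΔE = 429.8 m.
Subtracting the expected shift leaves a residual of 363.6 − (337) = 26.6 m north and 429.8 − (421) = 8.8 m east.
Residual distance = √(26.6² + 8.8²) = 28.0 m.

28 m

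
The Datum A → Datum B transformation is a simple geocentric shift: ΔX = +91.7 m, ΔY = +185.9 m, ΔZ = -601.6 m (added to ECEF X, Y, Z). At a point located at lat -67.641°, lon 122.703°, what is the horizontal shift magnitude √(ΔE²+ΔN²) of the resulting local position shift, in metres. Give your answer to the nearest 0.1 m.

At φ = -67.641°, λ = 122.703°: sin φ = -0.924818, cos φ = 0.380409, sin λ = 0.841482, cos λ = -0.540284.
ΔE = −sin λ·ΔX + cos λ·ΔY = −(0.841482)·(91.7) + (-0.540284)·(185.9) = -177.60 m.
ΔN = −sin φ cos λ·ΔX − sin φ sin λ·ΔY + cos φ·ΔZ = −(-0.924818)(-0.540284)(91.7) − (-0.924818)(0.841482)(185.9) + (0.380409)(-601.6) = -130.00 m.
Horizontal magnitude = √(ΔE² + ΔN²) = √((-177.60)² + (-130.00)²) = 220.10 m.

220.1 m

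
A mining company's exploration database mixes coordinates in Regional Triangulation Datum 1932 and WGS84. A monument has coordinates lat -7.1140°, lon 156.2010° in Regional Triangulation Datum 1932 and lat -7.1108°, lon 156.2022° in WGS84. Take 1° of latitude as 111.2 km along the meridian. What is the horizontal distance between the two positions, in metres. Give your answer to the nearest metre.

Δφ = -7.1108° − -7.1140° = +0.0032°; Δλ = 156.2022° − 156.2010° = +0.0012°.
ΔN = Δφ × 111200 = 355.8 m; ΔE = Δλ × 111200 × cos(-7.1140°) = +0.0012 × 111200 × 0.992302 = 132.4 m.
Distance = √(ΔE² + ΔN²) = √(132.4² + 355.8²) = 379.7 m.

380 m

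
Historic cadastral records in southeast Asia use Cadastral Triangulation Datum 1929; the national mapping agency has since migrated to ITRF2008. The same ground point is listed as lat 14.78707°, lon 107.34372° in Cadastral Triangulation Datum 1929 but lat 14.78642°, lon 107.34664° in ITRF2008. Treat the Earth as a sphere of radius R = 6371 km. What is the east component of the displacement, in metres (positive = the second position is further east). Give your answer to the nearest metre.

ΔE = 314 m

Δφ = 14.78642° − 14.78707° = -0.00065°; Δλ = 107.34664° − 107.34372° = +0.00292°.
1° along a meridian = πR/180 = 111195 m.
ΔN = Δφ × 111195 = -72.3 m; ΔE = Δλ × 111195 × cos(14.78707°) = +0.00292 × 111195 × 0.966881 = 313.9 m.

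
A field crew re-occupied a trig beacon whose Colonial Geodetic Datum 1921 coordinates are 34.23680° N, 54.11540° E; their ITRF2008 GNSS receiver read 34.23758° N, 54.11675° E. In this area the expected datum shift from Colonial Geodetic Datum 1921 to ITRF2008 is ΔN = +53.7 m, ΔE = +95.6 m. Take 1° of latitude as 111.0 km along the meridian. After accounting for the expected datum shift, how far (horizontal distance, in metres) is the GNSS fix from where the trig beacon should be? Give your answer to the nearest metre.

Observed coordinate differences: Δφ = +0.00078°, Δλ = +0.00135°.
Converting to metres (1° lat = 111000 m, cos φ = 0.826719): observed ΔN = 86.6 m, observed ΔE = 123.9 m.
Subtracting the expected shift leaves a residual of 86.6 − (53.7) = 32.9 m north and 123.9 − (95.6) = 28.3 m east.
Residual distance = √(32.9² + 28.3²) = 43.4 m.

43 m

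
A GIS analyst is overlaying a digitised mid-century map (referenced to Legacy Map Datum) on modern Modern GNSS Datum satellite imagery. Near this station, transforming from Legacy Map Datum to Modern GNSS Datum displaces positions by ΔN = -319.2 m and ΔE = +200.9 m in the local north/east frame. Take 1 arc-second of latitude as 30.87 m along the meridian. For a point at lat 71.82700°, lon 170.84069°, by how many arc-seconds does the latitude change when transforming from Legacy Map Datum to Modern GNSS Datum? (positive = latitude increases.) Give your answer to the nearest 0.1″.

Δφ = -10.3″

1″ of latitude = 30.87 m, so Δφ = -319.2 / 30.87 = -10.340″.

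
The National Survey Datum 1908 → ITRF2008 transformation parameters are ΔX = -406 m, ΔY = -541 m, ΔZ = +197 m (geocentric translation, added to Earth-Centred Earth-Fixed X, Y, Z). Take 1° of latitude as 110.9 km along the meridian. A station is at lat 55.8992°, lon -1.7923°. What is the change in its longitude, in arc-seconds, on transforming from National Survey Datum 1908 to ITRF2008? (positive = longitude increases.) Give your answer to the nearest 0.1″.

Δλ = -32.0″

sin φ = 0.828053, cos φ = 0.560651, sin λ = -0.031276, cos λ = 0.999511.
East component: ΔE = −sin λ·ΔX + cos λ·ΔY = −(-0.031276)(-406) + (0.999511)(-541) = -553.43 m.
1° of latitude spans 110900 m; at latitude φ, 1° of longitude spans that × cos φ = 62176.1 m, so Δλ = -553.43 / 62176.1 × 3600 = -32.044″.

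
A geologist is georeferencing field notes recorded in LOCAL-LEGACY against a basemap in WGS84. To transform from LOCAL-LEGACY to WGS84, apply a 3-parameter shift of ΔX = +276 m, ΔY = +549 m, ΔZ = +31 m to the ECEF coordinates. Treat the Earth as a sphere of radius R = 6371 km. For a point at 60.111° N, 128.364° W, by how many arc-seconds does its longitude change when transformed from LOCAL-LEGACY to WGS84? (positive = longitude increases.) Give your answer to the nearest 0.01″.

sin φ = 0.866992, cos φ = 0.498321, sin λ = -0.784084, cos λ = -0.620655.
East component: ΔE = −sin λ·ΔX + cos λ·ΔY = −(-0.784084)(276) + (-0.620655)(549) = -124.33 m.
1° of latitude spans πR/180 = 111195 m; at latitude φ, 1° of longitude spans that × cos φ = 55410.8 m, so Δλ = -124.33 / 55410.8 × 3600 = -8.078″.

Δλ = -8.08″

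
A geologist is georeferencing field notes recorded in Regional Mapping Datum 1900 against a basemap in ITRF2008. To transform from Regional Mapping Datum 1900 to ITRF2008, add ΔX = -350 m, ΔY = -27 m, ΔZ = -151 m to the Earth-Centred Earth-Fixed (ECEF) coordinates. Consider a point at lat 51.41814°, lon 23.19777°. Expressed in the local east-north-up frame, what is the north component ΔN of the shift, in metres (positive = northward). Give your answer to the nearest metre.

ΔN = 166 m

At φ = 51.41814°, λ = 23.19777°: sin φ = 0.781718, cos φ = 0.623632, sin λ = 0.393906, cos λ = 0.919151.
ΔN = −sin φ cos λ·ΔX − sin φ sin λ·ΔY + cos φ·ΔZ = −(0.781718)(0.919151)(-350) − (0.781718)(0.393906)(-27) + (0.623632)(-151) = 165.63 m.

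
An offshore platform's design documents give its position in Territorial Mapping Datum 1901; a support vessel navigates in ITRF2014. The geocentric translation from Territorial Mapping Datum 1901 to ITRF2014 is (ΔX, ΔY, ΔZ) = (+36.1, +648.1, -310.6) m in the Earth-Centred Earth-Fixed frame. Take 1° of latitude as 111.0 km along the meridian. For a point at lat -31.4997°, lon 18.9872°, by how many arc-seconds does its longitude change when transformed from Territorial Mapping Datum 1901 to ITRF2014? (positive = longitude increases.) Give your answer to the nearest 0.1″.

sin φ = -0.522494, cos φ = 0.852643, sin λ = 0.325357, cos λ = 0.945591.
East component: ΔE = −sin λ·ΔX + cos λ·ΔY = −(0.325357)(36.1) + (0.945591)(648.1) = 601.09 m.
1° of latitude spans 111000 m; at latitude φ, 1° of longitude spans that × cos φ = 94643.4 m, so Δλ = 601.09 / 94643.4 × 3600 = 22.864″.

Δλ = 22.9″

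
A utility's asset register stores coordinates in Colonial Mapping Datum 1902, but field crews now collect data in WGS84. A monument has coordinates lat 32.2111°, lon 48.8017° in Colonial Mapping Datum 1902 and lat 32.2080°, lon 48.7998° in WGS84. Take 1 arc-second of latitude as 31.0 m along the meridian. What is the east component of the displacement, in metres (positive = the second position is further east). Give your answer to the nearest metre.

ΔE = -179 m

Δφ = 32.2080° − 32.2111° = -0.0031°; Δλ = 48.7998° − 48.8017° = -0.0019°.
1° of latitude = 3600 × 31.00 = 111600 m.
ΔN = Δφ × 111600 = -346.0 m; ΔE = Δλ × 111600 × cos(32.2111°) = -0.0019 × 111600 × 0.846090 = -179.4 m.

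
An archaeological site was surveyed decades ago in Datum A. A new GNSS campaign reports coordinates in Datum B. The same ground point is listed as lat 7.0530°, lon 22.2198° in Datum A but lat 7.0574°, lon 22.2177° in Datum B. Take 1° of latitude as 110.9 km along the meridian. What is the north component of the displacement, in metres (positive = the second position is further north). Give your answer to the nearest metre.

Δφ = 7.0574° − 7.0530° = +0.0044°; Δλ = 22.2177° − 22.2198° = -0.0021°.
ΔN = Δφ × 110900 = 488.0 m; ΔE = Δλ × 110900 × cos(7.0530°) = -0.0021 × 110900 × 0.992433 = -231.1 m.

ΔN = 488 m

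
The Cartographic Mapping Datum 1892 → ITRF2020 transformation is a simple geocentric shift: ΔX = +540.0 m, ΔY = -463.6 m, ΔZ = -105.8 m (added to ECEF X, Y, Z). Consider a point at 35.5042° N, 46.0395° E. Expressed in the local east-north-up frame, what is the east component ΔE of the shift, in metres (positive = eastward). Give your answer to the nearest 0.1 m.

ΔE = -710.5 m

The local east axis at (φ, λ) is (−sin λ, cos λ, 0), so ΔE = −sin(46.0395°)·540.0 + cos(46.0395°)·(-463.6) = -710.52 m.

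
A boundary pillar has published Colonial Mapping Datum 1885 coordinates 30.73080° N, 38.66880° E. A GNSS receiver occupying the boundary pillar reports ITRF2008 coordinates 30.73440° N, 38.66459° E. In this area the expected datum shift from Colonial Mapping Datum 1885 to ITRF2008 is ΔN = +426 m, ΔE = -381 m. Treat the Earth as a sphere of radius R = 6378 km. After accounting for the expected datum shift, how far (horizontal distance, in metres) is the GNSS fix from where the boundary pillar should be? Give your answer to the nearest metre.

33 m

Observed coordinate differences: Δφ = +0.00360°, Δλ = -0.00421°.
Converting to metres (1° lat = 111317 m, cos φ = 0.859578): observed ΔN = 400.7 m, observed ΔE = -402.8 m.
Subtracting the expected shift leaves a residual of 400.7 − (426) = -25.3 m north and -402.8 − (-381) = -21.8 m east.
Residual distance = √((-25.3)² + (-21.8)²) = 33.4 m.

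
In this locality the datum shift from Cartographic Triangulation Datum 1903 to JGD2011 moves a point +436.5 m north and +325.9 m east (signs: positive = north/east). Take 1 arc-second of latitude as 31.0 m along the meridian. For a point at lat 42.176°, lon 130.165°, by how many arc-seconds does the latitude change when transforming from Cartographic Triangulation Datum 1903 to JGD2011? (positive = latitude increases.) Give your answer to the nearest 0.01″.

Δφ = 14.08″

1″ of latitude = 31.00 m, so Δφ = 436.5 / 31.00 = 14.081″.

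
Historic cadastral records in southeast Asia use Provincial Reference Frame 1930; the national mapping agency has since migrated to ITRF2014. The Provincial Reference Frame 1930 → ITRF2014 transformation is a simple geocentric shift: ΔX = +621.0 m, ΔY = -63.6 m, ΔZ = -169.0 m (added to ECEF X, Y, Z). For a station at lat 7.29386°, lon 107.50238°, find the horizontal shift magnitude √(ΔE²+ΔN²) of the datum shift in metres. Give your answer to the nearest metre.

At φ = 7.29386°, λ = 107.50238°: sin φ = 0.126958, cos φ = 0.991908, sin λ = 0.953704, cos λ = -0.300745.
ΔE = −sin λ·ΔX + cos λ·ΔY = −(0.953704)·(621.0) + (-0.300745)·(-63.6) = -573.12 m.
ΔN = −sin φ cos λ·ΔX − sin φ sin λ·ΔY + cos φ·ΔZ = −(0.126958)(-0.300745)(621.0) − (0.126958)(0.953704)(-63.6) + (0.991908)(-169.0) = -136.22 m.
Horizontal magnitude = √(ΔE² + ΔN²) = √((-573.12)² + (-136.22)²) = 589.09 m.

589 m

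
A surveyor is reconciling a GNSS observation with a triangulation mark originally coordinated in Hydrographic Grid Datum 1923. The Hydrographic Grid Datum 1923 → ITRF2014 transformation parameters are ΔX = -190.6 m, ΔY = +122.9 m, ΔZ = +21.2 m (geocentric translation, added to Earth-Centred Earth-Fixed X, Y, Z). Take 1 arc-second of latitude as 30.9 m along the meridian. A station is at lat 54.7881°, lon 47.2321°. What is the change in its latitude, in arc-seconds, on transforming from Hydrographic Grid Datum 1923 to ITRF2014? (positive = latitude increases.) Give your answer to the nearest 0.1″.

sin φ = 0.817025, cos φ = 0.576602, sin λ = 0.734110, cos λ = 0.679030.
North component: ΔN = −sin φ cos λ·ΔX − sin φ sin λ·ΔY + cos φ·ΔZ = −(0.817025)(0.679030)(-190.6) − (0.817025)(0.734110)(122.9) + (0.576602)(21.2) = 44.25 m.
1° of latitude spans 3600 × 30.90 = 111240 m, so Δφ = 44.25 / 111240 × 3600 = 1.432″.

Δφ = 1.4″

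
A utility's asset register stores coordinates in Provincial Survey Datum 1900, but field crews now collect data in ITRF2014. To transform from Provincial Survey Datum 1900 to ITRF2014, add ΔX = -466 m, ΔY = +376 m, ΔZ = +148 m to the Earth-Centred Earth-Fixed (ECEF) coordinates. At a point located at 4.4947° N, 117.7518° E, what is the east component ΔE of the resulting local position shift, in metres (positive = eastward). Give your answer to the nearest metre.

ΔE = 237 m

The local east axis at (φ, λ) is (−sin λ, cos λ, 0), so ΔE = −sin(117.7518°)·(-466) + cos(117.7518°)·376 = 237.32 m.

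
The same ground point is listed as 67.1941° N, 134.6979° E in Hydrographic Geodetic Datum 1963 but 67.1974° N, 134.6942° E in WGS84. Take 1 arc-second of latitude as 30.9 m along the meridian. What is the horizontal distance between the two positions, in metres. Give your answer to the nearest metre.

400 m

Δφ = 67.1974° − 67.1941° = +0.0033°; Δλ = 134.6942° − 134.6979° = -0.0037°.
1° of latitude = 3600 × 30.90 = 111240 m.
ΔN = Δφ × 111240 = 367.1 m; ΔE = Δλ × 111240 × cos(67.1941°) = -0.0037 × 111240 × 0.387611 = -159.5 m.
Distance = √(ΔE² + ΔN²) = √((-159.5)² + 367.1²) = 400.3 m.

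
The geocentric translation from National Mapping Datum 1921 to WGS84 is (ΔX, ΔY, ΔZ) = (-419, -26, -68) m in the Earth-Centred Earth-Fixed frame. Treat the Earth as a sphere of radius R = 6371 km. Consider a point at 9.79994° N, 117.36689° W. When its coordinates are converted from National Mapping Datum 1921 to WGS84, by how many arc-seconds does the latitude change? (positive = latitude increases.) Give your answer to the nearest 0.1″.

sin φ = 0.170208, cos φ = 0.985408, sin λ = -0.888081, cos λ = -0.459687.
North component: ΔN = −sin φ cos λ·ΔX − sin φ sin λ·ΔY + cos φ·ΔZ = −(0.170208)(-0.459687)(-419) − (0.170208)(-0.888081)(-26) + (0.985408)(-68) = -103.72 m.
1° of latitude spans πR/180 = 111195 m, so Δφ = -103.72 / 111195 × 3600 = -3.358″.

Δφ = -3.4″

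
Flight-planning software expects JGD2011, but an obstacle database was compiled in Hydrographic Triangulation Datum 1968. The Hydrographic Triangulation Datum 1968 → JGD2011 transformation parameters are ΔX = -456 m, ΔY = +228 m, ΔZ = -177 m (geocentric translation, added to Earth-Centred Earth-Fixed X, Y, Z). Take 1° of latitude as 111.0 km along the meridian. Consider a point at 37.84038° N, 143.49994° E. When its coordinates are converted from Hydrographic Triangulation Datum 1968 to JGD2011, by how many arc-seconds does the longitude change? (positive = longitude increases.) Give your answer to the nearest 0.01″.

Δλ = 3.61″

sin φ = 0.613464, cos φ = 0.789723, sin λ = 0.594824, cos λ = -0.803856.
East component: ΔE = −sin λ·ΔX + cos λ·ΔY = −(0.594824)(-456) + (-0.803856)(228) = 87.96 m.
1° of latitude spans 111000 m; at latitude φ, 1° of longitude spans that × cos φ = 87659.2 m, so Δλ = 87.96 / 87659.2 × 3600 = 3.612″.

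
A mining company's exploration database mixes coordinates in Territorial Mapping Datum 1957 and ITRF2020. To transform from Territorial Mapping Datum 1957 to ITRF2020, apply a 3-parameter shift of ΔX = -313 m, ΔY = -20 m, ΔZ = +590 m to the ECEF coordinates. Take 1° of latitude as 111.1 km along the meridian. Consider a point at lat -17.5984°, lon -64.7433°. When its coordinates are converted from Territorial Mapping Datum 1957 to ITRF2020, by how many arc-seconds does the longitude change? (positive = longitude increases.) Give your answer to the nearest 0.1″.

Δλ = -9.9″

sin φ = -0.302343, cos φ = 0.953199, sin λ = -0.904405, cos λ = 0.426675.
East component: ΔE = −sin λ·ΔX + cos λ·ΔY = −(-0.904405)(-313) + (0.426675)(-20) = -291.61 m.
1° of latitude spans 111100 m; at latitude φ, 1° of longitude spans that × cos φ = 105900.4 m, so Δλ = -291.61 / 105900.4 × 3600 = -9.913″.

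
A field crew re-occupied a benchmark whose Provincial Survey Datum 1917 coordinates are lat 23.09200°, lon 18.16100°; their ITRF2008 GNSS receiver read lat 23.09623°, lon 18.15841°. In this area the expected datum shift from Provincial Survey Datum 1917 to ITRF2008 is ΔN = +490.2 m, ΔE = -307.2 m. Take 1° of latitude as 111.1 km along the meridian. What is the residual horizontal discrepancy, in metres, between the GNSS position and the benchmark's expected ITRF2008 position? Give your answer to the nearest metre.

47 m

Observed coordinate differences: Δφ = +0.00423°, Δλ = -0.00259°.
Converting to metres (1° lat = 111100 m, cos φ = 0.919876): observed ΔN = 470.0 m, observed ΔE = -264.7 m.
Subtracting the expected shift leaves a residual of 470.0 − (490.2) = -20.2 m north and -264.7 − (-307.2) = 42.5 m east.
Residual distance = √((-20.2)² + 42.5²) = 47.1 m.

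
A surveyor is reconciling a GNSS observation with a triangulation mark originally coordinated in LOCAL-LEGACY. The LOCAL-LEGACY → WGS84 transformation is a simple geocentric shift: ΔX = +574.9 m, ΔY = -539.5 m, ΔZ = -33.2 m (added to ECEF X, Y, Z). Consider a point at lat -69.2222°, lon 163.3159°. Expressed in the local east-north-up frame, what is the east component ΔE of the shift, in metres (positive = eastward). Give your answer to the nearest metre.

At φ = -69.2222°, λ = 163.3159°: sin φ = -0.934963, cos φ = 0.354745, sin λ = 0.287095, cos λ = -0.957902.
ΔE = −sin λ·ΔX + cos λ·ΔY = −(0.287095)·(574.9) + (-0.957902)·(-539.5) = 351.74 m.

ΔE = 352 m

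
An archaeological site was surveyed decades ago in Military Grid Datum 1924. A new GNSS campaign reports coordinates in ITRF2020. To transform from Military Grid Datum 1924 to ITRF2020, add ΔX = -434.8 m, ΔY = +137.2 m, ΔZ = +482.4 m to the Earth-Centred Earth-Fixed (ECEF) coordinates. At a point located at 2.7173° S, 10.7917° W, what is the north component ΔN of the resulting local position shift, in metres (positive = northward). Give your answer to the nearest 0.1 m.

ΔN = 460.4 m

The local north axis is (−sin φ cos λ, −sin φ sin λ, cos φ), giving ΔN = -20.248 − 1.218 + 481.858 = 460.39 m.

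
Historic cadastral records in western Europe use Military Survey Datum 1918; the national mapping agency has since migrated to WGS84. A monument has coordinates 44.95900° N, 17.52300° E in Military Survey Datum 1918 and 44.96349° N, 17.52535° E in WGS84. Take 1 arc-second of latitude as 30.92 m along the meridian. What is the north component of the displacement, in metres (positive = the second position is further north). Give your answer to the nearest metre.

ΔN = 500 m

Δφ = 44.96349° − 44.95900° = +0.00449°; Δλ = 17.52535° − 17.52300° = +0.00235°.
1° of latitude = 3600 × 30.92 = 111312 m.
ΔN = Δφ × 111312 = 499.8 m; ΔE = Δλ × 111312 × cos(44.95900°) = +0.00235 × 111312 × 0.707613 = 185.1 m.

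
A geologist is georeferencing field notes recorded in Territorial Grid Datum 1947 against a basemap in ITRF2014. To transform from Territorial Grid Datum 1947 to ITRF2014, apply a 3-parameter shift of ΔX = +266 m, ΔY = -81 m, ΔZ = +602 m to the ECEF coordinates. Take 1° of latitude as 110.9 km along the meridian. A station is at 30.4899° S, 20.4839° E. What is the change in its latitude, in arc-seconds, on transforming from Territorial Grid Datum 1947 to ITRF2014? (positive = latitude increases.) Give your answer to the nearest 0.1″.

sin φ = -0.507386, cos φ = 0.861719, sin λ = 0.349944, cos λ = 0.936771.
North component: ΔN = −sin φ cos λ·ΔX − sin φ sin λ·ΔY + cos φ·ΔZ = −(-0.507386)(0.936771)(266) − (-0.507386)(0.349944)(-81) + (0.861719)(602) = 630.80 m.
1° of latitude spans 110900 m, so Δφ = 630.80 / 110900 × 3600 = 20.477″.

Δφ = 20.5″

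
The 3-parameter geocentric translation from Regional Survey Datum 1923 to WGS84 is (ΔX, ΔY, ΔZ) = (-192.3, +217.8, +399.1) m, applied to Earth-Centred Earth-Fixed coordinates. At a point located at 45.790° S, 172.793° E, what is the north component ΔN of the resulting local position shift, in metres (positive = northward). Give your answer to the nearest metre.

ΔN = 435 m

At φ = -45.790°, λ = 172.793°: sin φ = -0.716789, cos φ = 0.697290, sin λ = 0.125454, cos λ = -0.992099.
ΔN = −sin φ cos λ·ΔX − sin φ sin λ·ΔY + cos φ·ΔZ = −(-0.716789)(-0.992099)(-192.3) − (-0.716789)(0.125454)(217.8) + (0.697290)(399.1) = 434.62 m.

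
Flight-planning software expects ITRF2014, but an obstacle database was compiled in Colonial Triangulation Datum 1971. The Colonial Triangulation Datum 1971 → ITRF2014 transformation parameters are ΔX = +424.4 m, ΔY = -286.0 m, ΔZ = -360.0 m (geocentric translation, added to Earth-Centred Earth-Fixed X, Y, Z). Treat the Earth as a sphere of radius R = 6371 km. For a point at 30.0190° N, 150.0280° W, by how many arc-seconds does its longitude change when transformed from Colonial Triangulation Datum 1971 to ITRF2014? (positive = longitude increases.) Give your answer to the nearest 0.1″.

sin φ = 0.500287, cos φ = 0.865860, sin λ = -0.499577, cos λ = -0.866270.
East component: ΔE = −sin λ·ΔX + cos λ·ΔY = −(-0.499577)(424.4) + (-0.866270)(-286.0) = 459.77 m.
1° of latitude spans πR/180 = 111195 m; at latitude φ, 1° of longitude spans that × cos φ = 96279.2 m, so Δλ = 459.77 / 96279.2 × 3600 = 17.192″.

Δλ = 17.2″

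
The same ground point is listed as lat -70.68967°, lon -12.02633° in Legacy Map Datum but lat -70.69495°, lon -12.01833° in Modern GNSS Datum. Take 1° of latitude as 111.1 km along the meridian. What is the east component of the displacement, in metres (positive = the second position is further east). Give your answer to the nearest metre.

Δφ = -70.69495° − -70.68967° = -0.00528°; Δλ = -12.01833° − -12.02633° = +0.00800°.
ΔN = Δφ × 111100 = -586.6 m; ΔE = Δλ × 111100 × cos(-70.68967°) = +0.00800 × 111100 × 0.330685 = 293.9 m.

ΔE = 294 m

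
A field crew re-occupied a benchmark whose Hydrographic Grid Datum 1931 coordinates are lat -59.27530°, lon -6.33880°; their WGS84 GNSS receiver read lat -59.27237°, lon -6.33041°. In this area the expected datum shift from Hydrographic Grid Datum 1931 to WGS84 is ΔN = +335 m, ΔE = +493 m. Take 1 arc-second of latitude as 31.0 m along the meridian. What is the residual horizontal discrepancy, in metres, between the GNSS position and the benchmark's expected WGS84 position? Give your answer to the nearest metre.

17 m

Observed coordinate differences: Δφ = +0.00293°, Δλ = +0.00839°.
Converting to metres (1° lat = 111600 m, cos φ = 0.510914): observed ΔN = 327.0 m, observed ΔE = 478.4 m.
Subtracting the expected shift leaves a residual of 327.0 − (335) = -8.0 m north and 478.4 − (493) = -14.6 m east.
Residual distance = √((-8.0)² + (-14.6)²) = 16.7 m.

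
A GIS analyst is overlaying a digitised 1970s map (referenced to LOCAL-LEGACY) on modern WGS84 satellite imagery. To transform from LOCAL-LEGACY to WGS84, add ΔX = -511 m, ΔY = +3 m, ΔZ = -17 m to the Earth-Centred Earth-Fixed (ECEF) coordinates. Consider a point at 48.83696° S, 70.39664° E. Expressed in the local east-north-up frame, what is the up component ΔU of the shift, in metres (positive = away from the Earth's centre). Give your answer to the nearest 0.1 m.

At φ = -48.83696°, λ = 70.39664°: sin φ = -0.752840, cos φ = 0.658204, sin λ = 0.942038, cos λ = 0.335507.
ΔU = cos φ cos λ·ΔX + cos φ sin λ·ΔY + sin φ·ΔZ = (0.658204)(0.335507)(-511) + (0.658204)(0.942038)(3) + (-0.752840)(-17) = -98.19 m.

ΔU = -98.2 m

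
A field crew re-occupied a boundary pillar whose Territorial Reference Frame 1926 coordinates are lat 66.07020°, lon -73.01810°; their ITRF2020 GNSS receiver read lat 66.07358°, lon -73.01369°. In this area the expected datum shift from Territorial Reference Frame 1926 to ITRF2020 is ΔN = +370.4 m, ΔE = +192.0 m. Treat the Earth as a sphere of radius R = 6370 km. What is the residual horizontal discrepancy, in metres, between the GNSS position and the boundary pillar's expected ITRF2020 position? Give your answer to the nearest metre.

Observed coordinate differences: Δφ = +0.00338°, Δλ = +0.00441°.
Converting to metres (1° lat = 111177 m, cos φ = 0.405617): observed ΔN = 375.8 m, observed ΔE = 198.9 m.
Subtracting the expected shift leaves a residual of 375.8 − (370.4) = 5.4 m north and 198.9 − (192.0) = 6.9 m east.
Residual distance = √(5.4² + 6.9²) = 8.7 m.

9 m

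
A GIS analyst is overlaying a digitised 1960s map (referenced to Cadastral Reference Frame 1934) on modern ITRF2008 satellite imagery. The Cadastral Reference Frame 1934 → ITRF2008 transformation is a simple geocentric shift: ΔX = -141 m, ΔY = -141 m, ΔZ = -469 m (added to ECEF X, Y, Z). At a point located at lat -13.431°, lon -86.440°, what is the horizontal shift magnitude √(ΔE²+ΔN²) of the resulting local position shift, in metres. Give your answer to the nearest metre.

451 m

The local east axis at (φ, λ) is (−sin λ, cos λ, 0), so ΔE = −sin(-86.440°)·(-141) + cos(-86.440°)·(-141) = -149.48 m.
The local north axis is (−sin φ cos λ, −sin φ sin λ, cos φ), giving ΔN = -2.034 + 32.687 − 456.173 = -425.52 m.
Horizontal magnitude = √(ΔE² + ΔN²) = √((-149.48)² + (-425.52)²) = 451.01 m.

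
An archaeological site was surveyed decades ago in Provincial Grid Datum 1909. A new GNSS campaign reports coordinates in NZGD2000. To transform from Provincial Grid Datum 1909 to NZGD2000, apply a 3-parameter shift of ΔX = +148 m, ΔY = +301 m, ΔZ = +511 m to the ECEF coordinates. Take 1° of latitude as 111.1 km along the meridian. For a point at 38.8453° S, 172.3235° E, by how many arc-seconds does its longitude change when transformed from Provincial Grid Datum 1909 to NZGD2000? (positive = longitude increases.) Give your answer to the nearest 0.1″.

sin φ = -0.627220, cos φ = 0.778842, sin λ = 0.133580, cos λ = -0.991038.
East component: ΔE = −sin λ·ΔX + cos λ·ΔY = −(0.133580)(148) + (-0.991038)(301) = -318.07 m.
1° of latitude spans 111100 m; at latitude φ, 1° of longitude spans that × cos φ = 86529.4 m, so Δλ = -318.07 / 86529.4 × 3600 = -13.233″.

Δλ = -13.2″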